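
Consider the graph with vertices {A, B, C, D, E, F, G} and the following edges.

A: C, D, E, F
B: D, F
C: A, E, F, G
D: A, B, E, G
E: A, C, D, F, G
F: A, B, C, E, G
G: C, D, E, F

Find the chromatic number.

4

C, E, F, G are pairwise adjacent (a clique of size 4), so at least 4 colors are needed.
4 colors suffice: color 1 → {B, E}; color 2 → {D, F}; color 3 → {C}; color 4 → {A, G}. No two adjacent vertices share a color.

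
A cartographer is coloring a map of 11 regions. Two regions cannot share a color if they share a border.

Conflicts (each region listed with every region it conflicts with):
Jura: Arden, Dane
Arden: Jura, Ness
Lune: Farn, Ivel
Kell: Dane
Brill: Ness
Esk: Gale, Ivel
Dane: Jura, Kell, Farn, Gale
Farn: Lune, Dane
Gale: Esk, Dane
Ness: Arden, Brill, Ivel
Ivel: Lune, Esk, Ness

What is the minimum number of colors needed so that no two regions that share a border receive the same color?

3

The cycle Ness-Ivel-Lune-Farn-Dane-Jura-Arden-Ness has odd length 7, so it cannot be 2-colored; at least 3 colors are needed.
3 colors suffice: Jura=3, Arden=2, Lune=1, Kell=2, Brill=2, Esk=1, Dane=1, Farn=2, Gale=2, Ness=1, Ivel=2. Every pair that conflicts lands in different colors.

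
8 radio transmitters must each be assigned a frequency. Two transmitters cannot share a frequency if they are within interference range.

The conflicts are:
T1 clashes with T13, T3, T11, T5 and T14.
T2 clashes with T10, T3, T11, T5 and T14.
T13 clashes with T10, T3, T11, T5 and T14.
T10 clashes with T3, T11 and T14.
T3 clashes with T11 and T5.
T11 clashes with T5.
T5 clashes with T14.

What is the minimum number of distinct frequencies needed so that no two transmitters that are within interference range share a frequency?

T1, T13, T3, T11, T5 are mutually in conflict, so at least 5 frequencies are needed.
5 frequencies suffice: frequency 1 → {T11, T14}; frequency 2 → {T2, T13}; frequency 3 → {T10, T5}; frequency 4 → {T3}; frequency 5 → {T1}. Each listed conflict is separated.

5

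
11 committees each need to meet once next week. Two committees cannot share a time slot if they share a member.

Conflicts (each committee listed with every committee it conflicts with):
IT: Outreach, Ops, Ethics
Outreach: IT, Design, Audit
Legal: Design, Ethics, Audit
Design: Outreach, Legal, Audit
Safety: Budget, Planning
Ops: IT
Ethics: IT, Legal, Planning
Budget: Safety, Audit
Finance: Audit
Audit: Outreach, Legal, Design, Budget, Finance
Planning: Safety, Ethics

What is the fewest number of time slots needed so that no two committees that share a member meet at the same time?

Outreach, Design, Audit all conflict with each other, so at least 3 time slots are needed.
A valid assignment using 3 time slots: IT=3, Outreach=2, Legal=2, Design=3, Safety=1, Ops=1, Ethics=1, Budget=2, Finance=2, Audit=1, Planning=2. Each listed conflict is separated.

3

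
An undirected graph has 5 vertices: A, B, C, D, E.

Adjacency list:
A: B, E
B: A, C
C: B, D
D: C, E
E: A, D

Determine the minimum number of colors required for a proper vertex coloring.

3

The cycle B-C-D-E-A-B has odd length 5, so it cannot be 2-colored; at least 3 colors are needed.
One proper 3-coloring: A=1, B=3, C=2, D=1, E=2. Each edge has distinct colors on its endpoints.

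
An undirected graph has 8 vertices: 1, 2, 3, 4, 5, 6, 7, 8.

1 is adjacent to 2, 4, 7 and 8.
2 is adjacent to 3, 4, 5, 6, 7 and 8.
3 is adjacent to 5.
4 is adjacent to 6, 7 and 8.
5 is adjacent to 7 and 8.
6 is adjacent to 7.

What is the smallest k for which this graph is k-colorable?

4

1, 2, 4, 7 form a clique, so at least 4 colors are needed.
4 colors suffice: color red → {2}; color blue → {4, 5}; color green → {3, 7, 8}; color yellow → {1, 6}. Each edge has distinct colors on its endpoints.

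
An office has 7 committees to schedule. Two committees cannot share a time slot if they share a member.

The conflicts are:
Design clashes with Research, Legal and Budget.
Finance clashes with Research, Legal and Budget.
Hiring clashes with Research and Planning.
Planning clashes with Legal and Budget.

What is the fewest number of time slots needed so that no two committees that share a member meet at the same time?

3

The cycle Hiring-Planning-Legal-Design-Research-Hiring has odd length 5, so it cannot be 2-colored; at least 3 time slots are needed.
3 time slots suffice: time slot 1 → {Research, Legal, Budget}; time slot 2 → {Design, Finance, Planning}; time slot 3 → {Hiring}. No two conflicting committees share a time slot.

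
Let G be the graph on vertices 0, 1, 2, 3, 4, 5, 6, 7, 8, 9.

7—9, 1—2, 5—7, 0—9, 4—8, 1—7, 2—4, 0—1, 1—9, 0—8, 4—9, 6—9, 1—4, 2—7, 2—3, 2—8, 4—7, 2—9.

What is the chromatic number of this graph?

1, 2, 4, 7, 9 are pairwise adjacent (a clique of size 5), so at least 5 colors are needed.
5 colors suffice: color red → {3, 5, 8, 9}; color blue → {0, 2, 6}; color green → {4}; color yellow → {7}; color purple → {1}. No two adjacent vertices share a color.

5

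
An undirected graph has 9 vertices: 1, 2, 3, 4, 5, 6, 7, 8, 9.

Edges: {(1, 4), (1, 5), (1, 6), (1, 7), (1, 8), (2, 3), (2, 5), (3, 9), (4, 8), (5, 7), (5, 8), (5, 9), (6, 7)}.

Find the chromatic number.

1, 5, 7 are mutually adjacent, so at least 3 colors are needed.
3 colors suffice: color a → {3, 4, 5, 6}; color b → {1, 2, 9}; color c → {7, 8}. Each edge has distinct colors on its endpoints.

3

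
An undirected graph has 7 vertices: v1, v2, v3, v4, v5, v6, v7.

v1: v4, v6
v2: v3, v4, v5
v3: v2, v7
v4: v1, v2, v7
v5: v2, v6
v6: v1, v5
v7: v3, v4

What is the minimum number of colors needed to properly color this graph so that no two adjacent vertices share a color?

3

The cycle v6-v5-v2-v4-v1-v6 has odd length 5, so it cannot be 2-colored; at least 3 colors are needed.
3 colors suffice: color 1 → {v1, v2, v7}; color 2 → {v3, v4, v5}; color 3 → {v6}. No two adjacent vertices share a color.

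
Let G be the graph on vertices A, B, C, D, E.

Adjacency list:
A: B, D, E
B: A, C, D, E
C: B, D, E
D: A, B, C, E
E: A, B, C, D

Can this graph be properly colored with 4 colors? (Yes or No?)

The chromatic number is 4. B, C, D, E form a clique, so at least 4 colors are needed.
4 colors suffice: A=4, B=2, C=4, D=3, E=1.
That is already a proper 4-coloring.

Yes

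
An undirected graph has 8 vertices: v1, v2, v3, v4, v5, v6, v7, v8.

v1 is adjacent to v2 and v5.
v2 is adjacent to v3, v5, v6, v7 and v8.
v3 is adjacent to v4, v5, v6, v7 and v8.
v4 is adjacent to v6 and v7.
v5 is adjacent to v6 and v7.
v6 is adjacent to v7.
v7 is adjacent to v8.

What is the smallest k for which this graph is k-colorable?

5

v2, v3, v5, v6, v7 are mutually adjacent (a clique of size 5), so at least 5 colors are needed.
A valid assignment using 5 colors: v1=2, v2=1, v3=2, v4=1, v5=4, v6=5, v7=3, v8=4. No two adjacent vertices share a color.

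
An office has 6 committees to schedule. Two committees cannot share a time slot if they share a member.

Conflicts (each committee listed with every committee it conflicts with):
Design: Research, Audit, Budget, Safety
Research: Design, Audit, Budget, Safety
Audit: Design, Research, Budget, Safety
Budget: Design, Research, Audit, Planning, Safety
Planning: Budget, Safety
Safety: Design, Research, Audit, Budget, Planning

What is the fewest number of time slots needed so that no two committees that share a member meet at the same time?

Design, Research, Audit, Budget, Safety pairwise conflict, so at least 5 time slots are needed.
5 time slots suffice: time slot 1 → {Safety}; time slot 2 → {Budget}; time slot 3 → {Design, Planning}; time slot 4 → {Research}; time slot 5 → {Audit}. Every pair that conflicts lands in different time slots.

5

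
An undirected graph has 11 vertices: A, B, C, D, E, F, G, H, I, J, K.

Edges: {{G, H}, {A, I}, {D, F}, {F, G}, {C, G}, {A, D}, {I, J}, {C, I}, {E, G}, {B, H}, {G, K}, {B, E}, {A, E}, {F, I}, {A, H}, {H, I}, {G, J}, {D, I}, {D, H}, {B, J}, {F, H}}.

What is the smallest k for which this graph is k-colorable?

A, D, H, I are pairwise adjacent (a clique of size 4), so at least 4 colors are needed.
4 colors suffice: A=green, B=blue, C=red, D=yellow, E=red, F=green, G=blue, H=red, I=blue, J=red, K=red. Every edge joins two different colors.

4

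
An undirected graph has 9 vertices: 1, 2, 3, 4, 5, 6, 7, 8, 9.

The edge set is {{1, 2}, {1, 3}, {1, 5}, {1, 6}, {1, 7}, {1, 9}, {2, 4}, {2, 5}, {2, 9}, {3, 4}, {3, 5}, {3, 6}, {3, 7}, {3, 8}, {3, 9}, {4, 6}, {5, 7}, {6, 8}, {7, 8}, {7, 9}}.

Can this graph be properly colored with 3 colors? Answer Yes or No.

No

1, 3, 7, 9 are pairwise adjacent (a clique of size 4), so at least 4 colors are needed.
So 3 colors are not enough.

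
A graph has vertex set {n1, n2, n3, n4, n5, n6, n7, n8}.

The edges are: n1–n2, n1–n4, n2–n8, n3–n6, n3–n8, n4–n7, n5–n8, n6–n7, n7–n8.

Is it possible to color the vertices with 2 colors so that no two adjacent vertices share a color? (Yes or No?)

The cycle n4-n7-n8-n2-n1-n4 has odd length 5, so it cannot be 2-colored; at least 3 colors are needed.
So 2 colors are not enough.

No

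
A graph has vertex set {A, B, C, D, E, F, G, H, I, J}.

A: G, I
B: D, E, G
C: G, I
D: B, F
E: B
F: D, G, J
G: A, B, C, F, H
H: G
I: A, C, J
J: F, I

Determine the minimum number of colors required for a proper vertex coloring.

3

The cycle J-F-G-A-I-J has odd length 5, so it cannot be 2-colored; at least 3 colors are needed.
3 colors suffice: color red → {D, E, G, I}; color blue → {A, B, C, F, H}; color green → {J}. Every edge joins two different colors.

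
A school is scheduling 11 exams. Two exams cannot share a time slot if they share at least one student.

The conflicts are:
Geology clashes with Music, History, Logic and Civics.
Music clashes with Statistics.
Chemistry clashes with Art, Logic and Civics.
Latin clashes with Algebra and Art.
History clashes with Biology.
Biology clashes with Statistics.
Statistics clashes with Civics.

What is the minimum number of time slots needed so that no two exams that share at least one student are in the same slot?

3

The cycle History-Biology-Statistics-Music-Geology-History has odd length 5, so it cannot be 2-colored; at least 3 time slots are needed.
3 time slots suffice: Geology=1, Music=2, Chemistry=1, Latin=1, History=3, Algebra=2, Art=2, Biology=2, Logic=2, Statistics=1, Civics=2. Every pair that conflicts lands in different time slots.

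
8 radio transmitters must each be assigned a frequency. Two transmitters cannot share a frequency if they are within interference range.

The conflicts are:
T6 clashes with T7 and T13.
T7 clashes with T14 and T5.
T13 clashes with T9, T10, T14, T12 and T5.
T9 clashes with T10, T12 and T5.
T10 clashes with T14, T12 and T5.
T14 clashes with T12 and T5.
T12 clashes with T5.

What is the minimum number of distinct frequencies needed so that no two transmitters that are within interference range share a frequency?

5

T13, T10, T14, T12, T5 are mutually in conflict, so at least 5 frequencies are needed.
5 frequencies suffice: frequency 1 → {T6, T5}; frequency 2 → {T7, T13}; frequency 3 → {T10}; frequency 4 → {T9, T14}; frequency 5 → {T12}. No two conflicting transmitters share a frequency.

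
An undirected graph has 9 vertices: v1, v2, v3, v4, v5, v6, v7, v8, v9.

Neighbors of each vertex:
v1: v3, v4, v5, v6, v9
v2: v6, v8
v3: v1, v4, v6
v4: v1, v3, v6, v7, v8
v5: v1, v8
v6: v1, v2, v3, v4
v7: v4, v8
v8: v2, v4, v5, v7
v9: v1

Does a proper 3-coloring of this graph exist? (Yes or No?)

v1, v3, v4, v6 form a clique, so at least 4 colors are needed.
So 3 colors are not enough.

No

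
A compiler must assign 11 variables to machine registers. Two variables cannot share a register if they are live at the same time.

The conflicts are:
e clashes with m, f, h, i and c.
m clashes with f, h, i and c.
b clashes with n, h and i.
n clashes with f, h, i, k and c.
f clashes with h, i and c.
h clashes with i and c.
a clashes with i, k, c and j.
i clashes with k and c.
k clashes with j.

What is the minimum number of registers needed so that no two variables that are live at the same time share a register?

e, m, f, h, i, c pairwise conflict, so at least 6 registers are needed.
6 registers suffice: register 1 → {i, j}; register 2 → {b, k, c}; register 3 → {h, a}; register 4 → {f}; register 5 → {e, n}; register 6 → {m}. Each listed conflict is separated.

6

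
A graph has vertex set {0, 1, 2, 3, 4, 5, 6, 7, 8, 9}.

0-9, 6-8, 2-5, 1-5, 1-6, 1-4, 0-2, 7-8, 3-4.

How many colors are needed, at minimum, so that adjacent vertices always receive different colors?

2

0 and 2 are adjacent, so at least 2 colors are needed.
2 colors suffice: color a → {1, 2, 3, 8, 9}; color b → {0, 4, 5, 6, 7}. Every edge joins two different colors.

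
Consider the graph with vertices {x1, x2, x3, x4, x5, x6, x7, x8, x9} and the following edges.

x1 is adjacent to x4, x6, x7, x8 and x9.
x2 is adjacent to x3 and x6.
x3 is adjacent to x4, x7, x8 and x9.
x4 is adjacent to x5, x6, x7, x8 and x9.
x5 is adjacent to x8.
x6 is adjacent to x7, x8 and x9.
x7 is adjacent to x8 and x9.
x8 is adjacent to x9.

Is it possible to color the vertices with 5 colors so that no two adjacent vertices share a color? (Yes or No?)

No

x1, x4, x6, x7, x8, x9 form a clique, so at least 6 colors are needed.
So 5 colors are not enough.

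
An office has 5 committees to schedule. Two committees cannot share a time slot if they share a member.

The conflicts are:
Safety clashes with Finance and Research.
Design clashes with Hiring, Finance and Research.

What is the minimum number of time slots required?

2

Design and Hiring conflict, so at least 2 time slots are needed.
2 time slots suffice: time slot 1 → {Safety, Design}; time slot 2 → {Hiring, Finance, Research}. No two conflicting committees share a time slot.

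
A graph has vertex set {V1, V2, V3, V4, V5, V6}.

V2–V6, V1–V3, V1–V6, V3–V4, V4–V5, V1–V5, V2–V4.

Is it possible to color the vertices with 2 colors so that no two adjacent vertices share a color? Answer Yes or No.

No

The cycle V1-V5-V4-V2-V6-V1 has odd length 5, so it cannot be 2-colored; at least 3 colors are needed.
So 2 colors are not enough.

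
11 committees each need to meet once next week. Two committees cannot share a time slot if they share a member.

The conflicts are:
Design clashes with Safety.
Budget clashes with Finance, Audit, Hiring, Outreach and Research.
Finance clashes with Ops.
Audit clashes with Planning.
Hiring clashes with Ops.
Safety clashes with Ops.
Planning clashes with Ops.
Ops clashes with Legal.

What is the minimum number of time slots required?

The cycle Hiring-Budget-Audit-Planning-Ops-Hiring has odd length 5, so it cannot be 2-colored; at least 3 time slots are needed.
Using 3 time slots: Design=1, Budget=1, Finance=2, Audit=2, Hiring=2, Safety=2, Outreach=2, Planning=3, Research=2, Ops=1, Legal=2. No two conflicting committees share a time slot.

3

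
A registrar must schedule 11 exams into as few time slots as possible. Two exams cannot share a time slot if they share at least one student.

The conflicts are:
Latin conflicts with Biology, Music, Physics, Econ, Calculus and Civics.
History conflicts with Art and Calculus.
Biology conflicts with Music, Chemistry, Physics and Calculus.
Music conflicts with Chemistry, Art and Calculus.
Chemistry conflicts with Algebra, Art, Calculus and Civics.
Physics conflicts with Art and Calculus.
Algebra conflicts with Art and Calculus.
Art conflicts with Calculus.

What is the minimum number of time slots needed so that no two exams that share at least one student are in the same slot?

Latin, Biology, Physics, Calculus pairwise conflict, so at least 4 time slots are needed.
4 time slots suffice: time slot 1 → {Econ, Calculus, Civics}; time slot 2 → {Latin, History, Chemistry}; time slot 3 → {Biology, Art}; time slot 4 → {Music, Physics, Algebra}. No two conflicting exams share a time slot.

4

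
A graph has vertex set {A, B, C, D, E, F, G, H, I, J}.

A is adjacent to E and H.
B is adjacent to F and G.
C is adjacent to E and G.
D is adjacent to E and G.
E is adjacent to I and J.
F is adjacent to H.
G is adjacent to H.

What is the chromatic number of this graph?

The cycle D-G-H-A-E-D has odd length 5, so it cannot be 2-colored; at least 3 colors are needed.
One proper 3-coloring: A=green, B=blue, C=blue, D=blue, E=red, F=red, G=red, H=blue, I=blue, J=blue. Each edge has distinct colors on its endpoints.

3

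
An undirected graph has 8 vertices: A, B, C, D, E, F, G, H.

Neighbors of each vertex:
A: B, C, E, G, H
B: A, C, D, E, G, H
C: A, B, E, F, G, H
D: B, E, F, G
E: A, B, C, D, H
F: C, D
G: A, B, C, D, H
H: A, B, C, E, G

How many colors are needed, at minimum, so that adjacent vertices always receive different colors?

A, B, C, E, H form a clique, so at least 5 colors are needed.
5 colors suffice: color 1 → {C, D}; color 2 → {B, F}; color 3 → {E, G}; color 4 → {H}; color 5 → {A}. Every edge joins two different colors.

5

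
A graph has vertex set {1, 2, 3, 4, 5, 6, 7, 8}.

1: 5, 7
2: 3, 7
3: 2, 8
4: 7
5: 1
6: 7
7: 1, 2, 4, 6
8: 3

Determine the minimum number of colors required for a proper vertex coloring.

2 and 3 are adjacent, so at least 2 colors are needed.
2 colors suffice: 1=blue, 2=blue, 3=red, 4=blue, 5=red, 6=blue, 7=red, 8=blue. No two adjacent vertices share a color.

2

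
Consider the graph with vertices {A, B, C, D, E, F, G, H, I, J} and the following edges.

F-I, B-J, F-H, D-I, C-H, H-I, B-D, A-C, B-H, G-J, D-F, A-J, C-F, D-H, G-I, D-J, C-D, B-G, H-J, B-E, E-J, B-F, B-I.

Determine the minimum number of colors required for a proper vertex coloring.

5

B, D, F, H, I are pairwise adjacent (a clique of size 5), so at least 5 colors are needed.
5 colors suffice: color 1 → {B, C}; color 2 → {A, E, G, H}; color 3 → {D}; color 4 → {I, J}; color 5 → {F}. Every edge joins two different colors.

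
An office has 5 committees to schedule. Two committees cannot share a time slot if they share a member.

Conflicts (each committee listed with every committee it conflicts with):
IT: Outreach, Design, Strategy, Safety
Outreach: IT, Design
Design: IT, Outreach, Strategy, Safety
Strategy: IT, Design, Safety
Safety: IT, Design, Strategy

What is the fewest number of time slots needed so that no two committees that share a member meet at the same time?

IT, Design, Strategy, Safety pairwise conflict, so at least 4 time slots are needed.
4 time slots suffice: time slot 1 → {IT}; time slot 2 → {Design}; time slot 3 → {Outreach, Strategy}; time slot 4 → {Safety}. Each listed conflict is separated.

4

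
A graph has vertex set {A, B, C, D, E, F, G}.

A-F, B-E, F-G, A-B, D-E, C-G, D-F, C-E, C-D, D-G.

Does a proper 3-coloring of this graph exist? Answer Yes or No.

The chromatic number is 3. C, D, E are mutually adjacent, so at least 3 colors are needed.
A valid assignment using 3 colors: A=1, B=2, C=2, D=1, E=3, F=2, G=3.
That is already a proper 3-coloring.

Yes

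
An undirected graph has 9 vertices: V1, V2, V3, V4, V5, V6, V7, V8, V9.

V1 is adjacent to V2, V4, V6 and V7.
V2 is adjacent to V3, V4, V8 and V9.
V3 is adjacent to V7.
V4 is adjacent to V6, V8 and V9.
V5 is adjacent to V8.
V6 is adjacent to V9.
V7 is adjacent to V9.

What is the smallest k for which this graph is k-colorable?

V1, V4, V6 form a triangle, so at least 3 colors are needed.
A valid assignment using 3 colors: V1=3, V2=1, V3=2, V4=2, V5=1, V6=1, V7=1, V8=3, V9=3. Every edge joins two different colors.

3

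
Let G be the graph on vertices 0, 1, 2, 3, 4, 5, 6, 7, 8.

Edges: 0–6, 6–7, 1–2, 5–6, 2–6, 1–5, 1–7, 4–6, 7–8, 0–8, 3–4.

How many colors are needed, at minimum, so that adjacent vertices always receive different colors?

2

3 and 4 are adjacent, so at least 2 colors are needed.
One proper 2-coloring: 0=blue, 1=red, 2=blue, 3=red, 4=blue, 5=blue, 6=red, 7=blue, 8=red. Every edge joins two different colors.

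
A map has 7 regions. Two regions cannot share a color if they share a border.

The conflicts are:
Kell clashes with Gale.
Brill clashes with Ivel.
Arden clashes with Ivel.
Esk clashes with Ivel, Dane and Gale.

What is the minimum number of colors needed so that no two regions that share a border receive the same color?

2

Esk and Dane conflict, so at least 2 colors are needed.
2 colors suffice: color 1 → {Kell, Brill, Arden, Esk}; color 2 → {Ivel, Dane, Gale}. No two conflicting regions share a color.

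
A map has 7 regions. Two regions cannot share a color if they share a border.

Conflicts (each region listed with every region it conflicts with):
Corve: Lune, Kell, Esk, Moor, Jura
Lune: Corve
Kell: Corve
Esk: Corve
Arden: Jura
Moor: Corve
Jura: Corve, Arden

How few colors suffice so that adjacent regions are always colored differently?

2

Corve and Lune conflict, so at least 2 colors are needed.
2 colors suffice: Corve=1, Lune=2, Kell=2, Esk=2, Arden=1, Moor=2, Jura=2. No two conflicting regions share a color.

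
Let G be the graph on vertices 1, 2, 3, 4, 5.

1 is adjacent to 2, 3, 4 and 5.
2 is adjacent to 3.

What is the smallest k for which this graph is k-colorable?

1, 2, 3 form a triangle, so at least 3 colors are needed.
3 colors suffice: 1=a, 2=b, 3=c, 4=b, 5=b. No two adjacent vertices share a color.

3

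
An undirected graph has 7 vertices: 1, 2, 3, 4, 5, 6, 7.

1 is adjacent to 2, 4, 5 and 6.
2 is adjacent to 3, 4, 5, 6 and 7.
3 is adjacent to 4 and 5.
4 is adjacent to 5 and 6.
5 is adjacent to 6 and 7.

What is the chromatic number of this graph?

5

1, 2, 4, 5, 6 form a clique, so at least 5 colors are needed.
One proper 5-coloring: 1=d, 2=a, 3=d, 4=c, 5=b, 6=e, 7=c. Every edge joins two different colors.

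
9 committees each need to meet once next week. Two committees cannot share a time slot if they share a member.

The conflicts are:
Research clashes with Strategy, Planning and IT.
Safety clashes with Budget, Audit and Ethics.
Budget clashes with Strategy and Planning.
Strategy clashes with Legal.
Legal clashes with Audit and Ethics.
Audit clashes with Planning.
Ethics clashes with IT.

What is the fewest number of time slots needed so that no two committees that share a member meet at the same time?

3

The cycle Audit-Safety-Budget-Strategy-Legal-Audit has odd length 5, so it cannot be 2-colored; at least 3 time slots are needed.
3 time slots suffice: Research=1, Safety=2, Budget=1, Strategy=3, Legal=2, Audit=1, Planning=2, Ethics=1, IT=2. Every pair that conflicts lands in different time slots.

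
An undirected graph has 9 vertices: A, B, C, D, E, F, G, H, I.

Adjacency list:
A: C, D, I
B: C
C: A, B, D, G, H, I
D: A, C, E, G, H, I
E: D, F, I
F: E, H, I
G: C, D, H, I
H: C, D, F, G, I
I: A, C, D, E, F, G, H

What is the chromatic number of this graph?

5

C, D, G, H, I are mutually adjacent (a clique of size 5), so at least 5 colors are needed.
5 colors suffice: A=yellow, B=red, C=green, D=blue, E=green, F=blue, G=purple, H=yellow, I=red. No two adjacent vertices share a color.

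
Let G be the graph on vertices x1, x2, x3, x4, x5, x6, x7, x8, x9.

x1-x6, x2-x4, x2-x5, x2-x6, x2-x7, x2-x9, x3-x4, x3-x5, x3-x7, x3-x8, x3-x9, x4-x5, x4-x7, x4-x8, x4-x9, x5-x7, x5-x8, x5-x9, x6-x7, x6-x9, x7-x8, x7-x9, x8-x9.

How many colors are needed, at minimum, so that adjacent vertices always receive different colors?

6

x3, x4, x5, x7, x8, x9 form a clique, so at least 6 colors are needed.
A valid assignment using 6 colors: x1=1, x2=5, x3=5, x4=4, x5=3, x6=3, x7=1, x8=6, x9=2. Every edge joins two different colors.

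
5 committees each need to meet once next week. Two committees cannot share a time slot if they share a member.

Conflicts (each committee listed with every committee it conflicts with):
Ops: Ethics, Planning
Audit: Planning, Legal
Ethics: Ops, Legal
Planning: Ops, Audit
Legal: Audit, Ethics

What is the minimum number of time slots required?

3

The cycle Legal-Ethics-Ops-Planning-Audit-Legal has odd length 5, so it cannot be 2-colored; at least 3 time slots are needed.
3 time slots suffice: Ops=1, Audit=1, Ethics=3, Planning=2, Legal=2. Each listed conflict is separated.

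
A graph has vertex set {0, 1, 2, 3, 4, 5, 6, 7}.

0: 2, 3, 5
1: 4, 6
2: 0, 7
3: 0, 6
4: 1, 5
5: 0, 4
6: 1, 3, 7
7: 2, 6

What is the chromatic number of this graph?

The cycle 7-2-0-3-6-7 has odd length 5, so it cannot be 2-colored; at least 3 colors are needed.
3 colors suffice: color red → {0, 4, 6}; color blue → {1, 2, 3, 5}; color green → {7}. Each edge has distinct colors on its endpoints.

3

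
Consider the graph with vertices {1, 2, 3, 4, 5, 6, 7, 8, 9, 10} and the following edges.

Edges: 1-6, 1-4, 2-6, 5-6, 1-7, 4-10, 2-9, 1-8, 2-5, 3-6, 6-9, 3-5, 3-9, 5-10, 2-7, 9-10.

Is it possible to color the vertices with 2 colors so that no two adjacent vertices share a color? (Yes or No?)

2, 5, 6 are mutually adjacent, so at least 3 colors are needed.
So 2 colors are not enough.

No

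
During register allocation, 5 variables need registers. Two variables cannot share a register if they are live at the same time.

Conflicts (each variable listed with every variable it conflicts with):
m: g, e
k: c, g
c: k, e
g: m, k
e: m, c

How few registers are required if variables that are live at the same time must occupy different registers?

3

The cycle m-g-k-c-e-m has odd length 5, so it cannot be 2-colored; at least 3 registers are needed.
3 registers suffice: register 1 → {m, k}; register 2 → {c, g}; register 3 → {e}. Every pair that conflicts lands in different registers.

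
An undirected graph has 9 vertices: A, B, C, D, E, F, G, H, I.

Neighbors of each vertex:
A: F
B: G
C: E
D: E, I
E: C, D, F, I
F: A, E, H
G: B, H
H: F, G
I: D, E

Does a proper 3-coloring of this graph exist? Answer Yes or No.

Yes

The chromatic number is 3. D, E, I are mutually adjacent, so at least 3 colors are needed.
A valid assignment using 3 colors: A=1, B=1, C=2, D=2, E=1, F=2, G=2, H=1, I=3.
That is already a proper 3-coloring.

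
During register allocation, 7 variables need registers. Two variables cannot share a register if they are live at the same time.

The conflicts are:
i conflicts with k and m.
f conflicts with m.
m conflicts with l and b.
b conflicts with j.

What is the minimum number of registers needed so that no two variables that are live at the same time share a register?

i and k conflict, so at least 2 registers are needed.
2 registers suffice: register 1 → {k, m, j}; register 2 → {i, f, l, b}. Every pair that conflicts lands in different registers.

2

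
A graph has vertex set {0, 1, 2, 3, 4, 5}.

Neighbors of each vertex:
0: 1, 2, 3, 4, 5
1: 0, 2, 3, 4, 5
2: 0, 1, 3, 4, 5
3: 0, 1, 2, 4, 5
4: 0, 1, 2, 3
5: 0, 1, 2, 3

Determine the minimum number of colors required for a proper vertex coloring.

5

0, 1, 2, 3, 5 are pairwise adjacent (a clique of size 5), so at least 5 colors are needed.
5 colors suffice: color a → {2}; color b → {3}; color c → {1}; color d → {0}; color e → {4, 5}. Each edge has distinct colors on its endpoints.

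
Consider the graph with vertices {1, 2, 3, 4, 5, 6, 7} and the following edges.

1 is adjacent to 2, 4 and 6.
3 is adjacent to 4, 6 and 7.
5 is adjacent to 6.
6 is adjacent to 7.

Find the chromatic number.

3, 6, 7 form a triangle, so at least 3 colors are needed.
A valid assignment using 3 colors: 1=blue, 2=red, 3=blue, 4=red, 5=blue, 6=red, 7=green. Every edge joins two different colors.

3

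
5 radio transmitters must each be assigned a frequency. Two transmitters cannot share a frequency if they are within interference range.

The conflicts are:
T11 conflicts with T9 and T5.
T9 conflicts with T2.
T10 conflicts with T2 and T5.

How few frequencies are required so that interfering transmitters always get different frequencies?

The cycle T9-T11-T5-T10-T2-T9 has odd length 5, so it cannot be 2-colored; at least 3 frequencies are needed.
Using 3 frequencies: T11=2, T9=1, T10=2, T2=3, T5=1. Each listed conflict is separated.

3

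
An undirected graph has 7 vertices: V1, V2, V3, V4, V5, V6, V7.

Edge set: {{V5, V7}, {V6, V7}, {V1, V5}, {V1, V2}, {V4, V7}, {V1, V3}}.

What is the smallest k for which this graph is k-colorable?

2

V1 and V2 are adjacent, so at least 2 colors are needed.
2 colors suffice: color R → {V1, V7}; color B → {V2, V3, V4, V5, V6}. Each edge has distinct colors on its endpoints.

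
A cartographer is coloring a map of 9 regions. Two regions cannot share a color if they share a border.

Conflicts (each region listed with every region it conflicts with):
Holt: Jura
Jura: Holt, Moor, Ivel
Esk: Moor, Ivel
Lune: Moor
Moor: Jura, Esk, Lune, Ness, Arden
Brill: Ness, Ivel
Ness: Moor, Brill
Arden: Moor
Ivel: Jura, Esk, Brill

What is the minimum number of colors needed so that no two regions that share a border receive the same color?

The cycle Ivel-Brill-Ness-Moor-Jura-Ivel has odd length 5, so it cannot be 2-colored; at least 3 colors are needed.
3 colors suffice: color 1 → {Holt, Moor, Ivel}; color 2 → {Jura, Esk, Lune, Ness, Arden}; color 3 → {Brill}. Each listed conflict is separated.

3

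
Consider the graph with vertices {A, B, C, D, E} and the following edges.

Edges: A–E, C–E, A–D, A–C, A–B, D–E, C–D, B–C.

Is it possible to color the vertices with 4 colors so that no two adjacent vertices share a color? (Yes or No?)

Yes

The chromatic number is 4. A, C, D, E are pairwise adjacent (a clique of size 4), so at least 4 colors are needed.
4 colors suffice: color red → {A}; color blue → {C}; color green → {B, E}; color yellow → {D}.
That is already a proper 4-coloring.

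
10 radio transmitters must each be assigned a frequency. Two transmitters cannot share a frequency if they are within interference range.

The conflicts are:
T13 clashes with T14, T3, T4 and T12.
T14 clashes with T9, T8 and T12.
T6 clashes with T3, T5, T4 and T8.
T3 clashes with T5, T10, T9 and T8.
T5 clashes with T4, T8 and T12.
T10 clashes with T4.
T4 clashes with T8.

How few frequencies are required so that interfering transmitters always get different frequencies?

4

T6, T5, T4, T8 are mutually in conflict, so at least 4 frequencies are needed.
4 frequencies suffice: frequency 1 → {T14, T3, T4}; frequency 2 → {T13, T5, T10, T9}; frequency 3 → {T8, T12}; frequency 4 → {T6}. Each listed conflict is separated.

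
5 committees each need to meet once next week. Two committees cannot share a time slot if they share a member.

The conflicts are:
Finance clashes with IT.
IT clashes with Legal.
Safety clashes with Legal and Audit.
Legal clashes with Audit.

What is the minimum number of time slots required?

Safety, Legal, Audit are mutually in conflict, so at least 3 time slots are needed.
Using 3 time slots: Finance=1, IT=2, Safety=3, Legal=1, Audit=2. No two conflicting committees share a time slot.

3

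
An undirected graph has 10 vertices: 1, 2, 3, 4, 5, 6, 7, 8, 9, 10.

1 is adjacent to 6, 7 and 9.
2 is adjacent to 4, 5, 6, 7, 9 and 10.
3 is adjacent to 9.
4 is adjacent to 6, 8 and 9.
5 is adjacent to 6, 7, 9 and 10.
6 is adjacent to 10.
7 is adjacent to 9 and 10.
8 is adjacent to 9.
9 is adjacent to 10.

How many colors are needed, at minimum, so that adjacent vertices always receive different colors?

2, 5, 7, 9, 10 are mutually adjacent (a clique of size 5), so at least 5 colors are needed.
One proper 5-coloring: 1=b, 2=b, 3=b, 4=c, 5=d, 6=a, 7=e, 8=b, 9=a, 10=c. No two adjacent vertices share a color.

5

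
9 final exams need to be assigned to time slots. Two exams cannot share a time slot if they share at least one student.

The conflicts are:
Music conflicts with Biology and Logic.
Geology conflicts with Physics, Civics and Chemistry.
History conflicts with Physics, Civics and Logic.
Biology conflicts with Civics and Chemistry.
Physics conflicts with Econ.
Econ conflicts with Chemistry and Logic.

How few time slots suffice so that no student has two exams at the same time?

3

The cycle Music-Logic-History-Civics-Biology-Music has odd length 5, so it cannot be 2-colored; at least 3 time slots are needed.
Using 3 time slots: Music=2, Geology=2, History=2, Biology=1, Physics=1, Econ=2, Civics=3, Chemistry=3, Logic=1. Each listed conflict is separated.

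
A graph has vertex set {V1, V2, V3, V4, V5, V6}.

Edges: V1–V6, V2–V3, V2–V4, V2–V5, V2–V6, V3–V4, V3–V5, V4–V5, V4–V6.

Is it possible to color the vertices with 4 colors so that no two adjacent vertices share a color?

The chromatic number is 4. V2, V3, V4, V5 are mutually adjacent (a clique of size 4), so at least 4 colors are needed.
4 colors suffice: color red → {V1, V2}; color blue → {V4}; color green → {V5, V6}; color yellow → {V3}.
That is already a proper 4-coloring.

Yes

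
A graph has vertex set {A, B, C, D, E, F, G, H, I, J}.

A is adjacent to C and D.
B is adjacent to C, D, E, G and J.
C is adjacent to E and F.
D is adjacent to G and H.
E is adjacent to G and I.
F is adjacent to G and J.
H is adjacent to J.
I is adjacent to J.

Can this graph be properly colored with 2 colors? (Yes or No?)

No

B, E, G form a triangle, so at least 3 colors are needed.
So 2 colors are not enough.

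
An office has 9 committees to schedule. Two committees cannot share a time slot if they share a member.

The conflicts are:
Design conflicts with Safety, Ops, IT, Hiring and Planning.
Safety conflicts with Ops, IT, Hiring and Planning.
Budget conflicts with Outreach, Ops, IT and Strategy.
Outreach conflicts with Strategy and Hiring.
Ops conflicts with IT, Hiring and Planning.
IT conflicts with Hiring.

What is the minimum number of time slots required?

5

Design, Safety, Ops, IT, Hiring pairwise conflict, so at least 5 time slots are needed.
A valid assignment using 5 time slots: Design=5, Safety=4, Budget=2, Outreach=1, Ops=1, IT=3, Strategy=3, Hiring=2, Planning=2. Every pair that conflicts lands in different time slots.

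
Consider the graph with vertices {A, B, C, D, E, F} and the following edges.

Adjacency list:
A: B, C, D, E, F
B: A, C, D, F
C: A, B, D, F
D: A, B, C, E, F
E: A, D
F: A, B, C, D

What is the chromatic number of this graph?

5

A, B, C, D, F form a clique, so at least 5 colors are needed.
5 colors suffice: color 1 → {A}; color 2 → {D}; color 3 → {E, F}; color 4 → {B}; color 5 → {C}. Each edge has distinct colors on its endpoints.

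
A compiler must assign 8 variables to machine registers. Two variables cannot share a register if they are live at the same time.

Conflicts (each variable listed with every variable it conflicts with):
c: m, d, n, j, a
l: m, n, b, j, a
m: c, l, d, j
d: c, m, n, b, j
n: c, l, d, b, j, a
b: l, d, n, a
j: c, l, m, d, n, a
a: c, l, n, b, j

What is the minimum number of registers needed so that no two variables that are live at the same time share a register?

l, n, j, a are mutually in conflict, so at least 4 registers are needed.
4 registers suffice: register 1 → {b, j}; register 2 → {m, n}; register 3 → {c, l}; register 4 → {d, a}. No two conflicting variables share a register.

4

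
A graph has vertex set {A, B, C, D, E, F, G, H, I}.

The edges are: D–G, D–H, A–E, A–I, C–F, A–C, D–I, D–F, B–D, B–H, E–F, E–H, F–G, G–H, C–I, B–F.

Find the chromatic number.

3

B, D, H form a triangle, so at least 3 colors are needed.
3 colors suffice: color red → {C, D, E}; color blue → {F, H, I}; color green → {A, B, G}. No two adjacent vertices share a color.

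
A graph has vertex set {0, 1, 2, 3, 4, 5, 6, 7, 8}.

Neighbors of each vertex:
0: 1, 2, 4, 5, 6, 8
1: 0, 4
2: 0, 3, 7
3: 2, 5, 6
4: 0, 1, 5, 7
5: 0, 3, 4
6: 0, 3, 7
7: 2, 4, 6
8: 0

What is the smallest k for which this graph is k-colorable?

3

0, 4, 5 are pairwise adjacent, so at least 3 colors are needed.
One proper 3-coloring: 0=red, 1=green, 2=blue, 3=red, 4=blue, 5=green, 6=blue, 7=red, 8=blue. Every edge joins two different colors.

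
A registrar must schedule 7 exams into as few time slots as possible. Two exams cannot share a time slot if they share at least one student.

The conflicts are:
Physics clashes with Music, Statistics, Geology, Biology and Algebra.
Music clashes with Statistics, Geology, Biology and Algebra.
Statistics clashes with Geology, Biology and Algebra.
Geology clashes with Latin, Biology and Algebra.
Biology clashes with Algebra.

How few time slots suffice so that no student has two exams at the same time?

6

Physics, Music, Statistics, Geology, Biology, Algebra all conflict with each other, so at least 6 time slots are needed.
6 time slots suffice: time slot 1 → {Geology}; time slot 2 → {Physics, Latin}; time slot 3 → {Biology}; time slot 4 → {Statistics}; time slot 5 → {Music}; time slot 6 → {Algebra}. No two conflicting exams share a time slot.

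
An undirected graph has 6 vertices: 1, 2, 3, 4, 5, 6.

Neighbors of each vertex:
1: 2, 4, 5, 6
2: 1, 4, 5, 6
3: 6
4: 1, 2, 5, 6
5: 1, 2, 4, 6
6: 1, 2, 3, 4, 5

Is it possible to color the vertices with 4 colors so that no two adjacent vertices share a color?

1, 2, 4, 5, 6 are pairwise adjacent (a clique of size 5), so at least 5 colors are needed.
So 4 colors are not enough.

No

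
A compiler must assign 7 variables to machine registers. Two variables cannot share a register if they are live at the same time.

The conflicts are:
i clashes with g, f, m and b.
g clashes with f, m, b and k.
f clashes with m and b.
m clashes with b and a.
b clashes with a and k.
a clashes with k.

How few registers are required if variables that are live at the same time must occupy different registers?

5

i, g, f, m, b pairwise conflict, so at least 5 registers are needed.
5 registers suffice: register 1 → {b}; register 2 → {m, k}; register 3 → {g, a}; register 4 → {f}; register 5 → {i}. Each listed conflict is separated.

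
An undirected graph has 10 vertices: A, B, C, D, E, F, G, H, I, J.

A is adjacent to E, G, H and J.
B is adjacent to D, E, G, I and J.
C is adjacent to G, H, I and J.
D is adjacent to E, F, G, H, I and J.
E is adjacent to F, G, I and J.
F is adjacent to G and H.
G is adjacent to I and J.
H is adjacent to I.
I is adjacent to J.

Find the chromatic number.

6

B, D, E, G, I, J form a clique, so at least 6 colors are needed.
6 colors suffice: A=3, B=6, C=2, D=3, E=2, F=4, G=1, H=1, I=4, J=5. Every edge joins two different colors.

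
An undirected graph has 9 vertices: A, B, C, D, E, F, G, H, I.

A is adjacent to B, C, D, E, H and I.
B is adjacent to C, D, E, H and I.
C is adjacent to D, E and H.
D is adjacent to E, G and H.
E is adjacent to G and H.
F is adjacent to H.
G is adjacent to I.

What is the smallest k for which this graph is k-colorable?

A, B, C, D, E, H are mutually adjacent (a clique of size 6), so at least 6 colors are needed.
6 colors suffice: A=3, B=1, C=6, D=4, E=5, F=1, G=1, H=2, I=2. Each edge has distinct colors on its endpoints.

6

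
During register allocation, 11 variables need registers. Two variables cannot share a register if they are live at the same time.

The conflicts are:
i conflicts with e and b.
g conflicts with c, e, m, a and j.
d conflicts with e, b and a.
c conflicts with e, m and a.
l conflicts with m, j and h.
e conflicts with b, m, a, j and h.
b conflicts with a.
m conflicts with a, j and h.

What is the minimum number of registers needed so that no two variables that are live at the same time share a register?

5

g, c, e, m, a pairwise conflict, so at least 5 registers are needed.
5 registers suffice: register 1 → {l, e}; register 2 → {b, m}; register 3 → {i, a, j, h}; register 4 → {g, d}; register 5 → {c}. No two conflicting variables share a register.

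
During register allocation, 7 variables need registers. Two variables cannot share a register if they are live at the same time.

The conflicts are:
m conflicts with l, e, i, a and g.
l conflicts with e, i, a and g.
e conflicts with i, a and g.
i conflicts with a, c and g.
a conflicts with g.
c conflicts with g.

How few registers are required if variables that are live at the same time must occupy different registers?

6

m, l, e, i, a, g pairwise conflict, so at least 6 registers are needed.
6 registers suffice: register 1 → {i}; register 2 → {g}; register 3 → {l, c}; register 4 → {e}; register 5 → {m}; register 6 → {a}. Every pair that conflicts lands in different registers.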